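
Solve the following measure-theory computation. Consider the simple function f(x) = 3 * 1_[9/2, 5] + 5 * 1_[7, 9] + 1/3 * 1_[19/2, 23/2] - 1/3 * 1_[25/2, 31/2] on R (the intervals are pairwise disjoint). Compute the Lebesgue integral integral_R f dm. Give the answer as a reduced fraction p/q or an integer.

For a simple function f = sum_i c_i * 1_{A_i} with disjoint A_i,
  integral f dm = sum_i c_i * m(A_i).
Lengths of the A_i:
  m(A_1) = 5 - 9/2 = 1/2.
  m(A_2) = 9 - 7 = 2.
  m(A_3) = 23/2 - 19/2 = 2.
  m(A_4) = 31/2 - 25/2 = 3.
Contributions c_i * m(A_i):
  (3) * (1/2) = 3/2.
  (5) * (2) = 10.
  (1/3) * (2) = 2/3.
  (-1/3) * (3) = -1.
Total: 3/2 + 10 + 2/3 - 1 = 67/6.

67/6


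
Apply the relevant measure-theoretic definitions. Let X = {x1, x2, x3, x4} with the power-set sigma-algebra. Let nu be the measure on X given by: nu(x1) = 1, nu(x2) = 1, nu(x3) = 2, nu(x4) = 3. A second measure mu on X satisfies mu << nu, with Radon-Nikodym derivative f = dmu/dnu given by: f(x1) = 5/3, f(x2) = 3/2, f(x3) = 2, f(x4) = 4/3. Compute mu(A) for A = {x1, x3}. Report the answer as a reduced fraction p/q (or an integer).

By the defining property of the Radon-Nikodym derivative, for every measurable set A,
  mu(A) = integral_A f dnu.
Since nu is a discrete measure concentrated on the atoms of X, the integral over A reduces to the sum
  mu(A) = sum_{x in A} f(x) * nu({x}).
Computing each term:
  x1: f(x1) * nu(x1) = 5/3 * 1 = 5/3.
  x3: f(x3) * nu(x3) = 2 * 2 = 4.
Summing: mu(A) = 5/3 + 4 = 17/3.

17/3


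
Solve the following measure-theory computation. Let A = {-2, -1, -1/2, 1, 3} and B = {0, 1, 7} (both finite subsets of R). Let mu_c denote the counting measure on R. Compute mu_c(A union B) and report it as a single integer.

Counting measure on a finite set equals cardinality. By inclusion-exclusion, |A union B| = |A| + |B| - |A cap B|.
|A| = 5, |B| = 3, |A cap B| = 1.
So mu_c(A union B) = 5 + 3 - 1 = 7.

7


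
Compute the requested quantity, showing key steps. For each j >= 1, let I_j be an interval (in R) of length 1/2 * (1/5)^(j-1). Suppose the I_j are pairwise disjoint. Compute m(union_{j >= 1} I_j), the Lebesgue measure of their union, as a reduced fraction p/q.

By countable additivity of the Lebesgue measure on pairwise disjoint measurable sets,
  m(union_{j >= 1} I_j) = sum_{j >= 1} m(I_j) = sum_{j >= 1} a * r^(j-1),
  with a = 1/2 and r = 1/5.
Since 0 < r = 1/5 < 1, the geometric series converges:
  sum_{j >= 1} a * r^(j-1) = a / (1 - r).
  = 1/2 / (1 - 1/5)
  = 1/2 / (4/5)
  = 5/8.

5/8


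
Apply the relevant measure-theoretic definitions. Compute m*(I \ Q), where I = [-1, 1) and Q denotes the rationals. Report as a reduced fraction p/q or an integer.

The interval I = [-1, 1) has m(I) = 1 - (-1) = 2 (endpoints are measure-zero, so open/closed/half-open agree). Write I = (I cap Q) u (I \ Q). The rationals in I are countable, so m*(I cap Q) = 0 (cover each rational by intervals whose total length is arbitrarily small). By countable subadditivity m*(I) <= m*(I cap Q) + m*(I \ Q), hence m*(I \ Q) >= m(I) = 2. The reverse inequality m*(I \ Q) <= m*(I) = 2 is trivial since (I \ Q) is a subset of I. Therefore m*(I \ Q) = 2.

2


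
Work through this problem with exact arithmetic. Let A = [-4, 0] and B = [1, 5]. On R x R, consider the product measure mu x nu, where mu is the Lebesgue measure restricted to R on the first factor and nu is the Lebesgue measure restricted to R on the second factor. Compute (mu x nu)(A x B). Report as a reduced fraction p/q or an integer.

For a measurable rectangle A x B, the product measure satisfies
  (mu x nu)(A x B) = mu(A) * nu(B).
  mu(A) = 4.
  nu(B) = 4.
  (mu x nu)(A x B) = 4 * 4 = 16.

16


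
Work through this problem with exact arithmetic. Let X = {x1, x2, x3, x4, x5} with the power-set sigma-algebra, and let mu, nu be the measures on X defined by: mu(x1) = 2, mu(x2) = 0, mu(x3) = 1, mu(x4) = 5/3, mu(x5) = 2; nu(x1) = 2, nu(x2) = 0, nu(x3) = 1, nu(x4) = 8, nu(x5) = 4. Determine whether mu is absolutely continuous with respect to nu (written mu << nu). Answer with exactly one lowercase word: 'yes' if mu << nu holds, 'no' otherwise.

mu << nu means: every nu-null measurable set is also mu-null; equivalently, for every atom x, if nu({x}) = 0 then mu({x}) = 0.
Checking each atom:
  x1: nu = 2 > 0 -> no constraint.
  x2: nu = 0, mu = 0 -> consistent with mu << nu.
  x3: nu = 1 > 0 -> no constraint.
  x4: nu = 8 > 0 -> no constraint.
  x5: nu = 4 > 0 -> no constraint.
No atom violates the condition. Therefore mu << nu.

yes


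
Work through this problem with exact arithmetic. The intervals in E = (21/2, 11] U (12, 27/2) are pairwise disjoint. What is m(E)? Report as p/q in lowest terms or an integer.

For pairwise disjoint intervals, m(union_i I_i) = sum_i m(I_i),
and m is invariant under swapping open/closed endpoints (single points have measure 0).
So m(E) = sum_i (b_i - a_i).
  I_1 has length 11 - 21/2 = 1/2.
  I_2 has length 27/2 - 12 = 3/2.
Summing:
  m(E) = 1/2 + 3/2 = 2.

2


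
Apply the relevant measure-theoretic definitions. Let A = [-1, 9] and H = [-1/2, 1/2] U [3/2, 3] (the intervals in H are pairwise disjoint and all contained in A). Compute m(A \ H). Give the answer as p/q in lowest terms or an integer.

The ambient interval has length m(A) = 9 - (-1) = 10.
Since the holes are disjoint and sit inside A, by finite additivity
  m(H) = sum_i (b_i - a_i), and m(A \ H) = m(A) - m(H).
Computing the hole measures:
  m(H_1) = 1/2 - (-1/2) = 1.
  m(H_2) = 3 - 3/2 = 3/2.
Summed: m(H) = 1 + 3/2 = 5/2.
So m(A \ H) = 10 - 5/2 = 15/2.

15/2


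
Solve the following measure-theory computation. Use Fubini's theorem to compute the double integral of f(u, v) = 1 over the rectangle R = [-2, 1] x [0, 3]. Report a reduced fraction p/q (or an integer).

f(u, v) is a tensor product of a function of u and a function of v, and both factors are bounded continuous (hence Lebesgue integrable) on the rectangle, so Fubini's theorem applies:
  integral_R f d(m x m) = (integral_a1^b1 1 du) * (integral_a2^b2 1 dv).
Inner integral in u: integral_{-2}^{1} 1 du = (1^1 - (-2)^1)/1
  = 3.
Inner integral in v: integral_{0}^{3} 1 dv = (3^1 - 0^1)/1
  = 3.
Product: (3) * (3) = 9.

9


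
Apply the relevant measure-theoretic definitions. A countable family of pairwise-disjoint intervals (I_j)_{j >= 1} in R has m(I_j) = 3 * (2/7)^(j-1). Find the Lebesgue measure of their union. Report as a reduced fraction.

By countable additivity of the Lebesgue measure on pairwise disjoint measurable sets,
  m(union_{j >= 1} I_j) = sum_{j >= 1} m(I_j) = sum_{j >= 1} a * r^(j-1),
  with a = 3 and r = 2/7.
Since 0 < r = 2/7 < 1, the geometric series converges:
  sum_{j >= 1} a * r^(j-1) = a / (1 - r).
  = 3 / (1 - 2/7)
  = 3 / (5/7)
  = 21/5.

21/5


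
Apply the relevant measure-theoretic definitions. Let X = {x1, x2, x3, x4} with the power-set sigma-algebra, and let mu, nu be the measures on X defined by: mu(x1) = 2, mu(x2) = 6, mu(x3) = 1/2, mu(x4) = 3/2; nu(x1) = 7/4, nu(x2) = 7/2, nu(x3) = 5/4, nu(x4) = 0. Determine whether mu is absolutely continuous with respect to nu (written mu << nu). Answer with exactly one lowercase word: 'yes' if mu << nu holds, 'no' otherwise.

mu << nu means: every nu-null measurable set is also mu-null; equivalently, for every atom x, if nu({x}) = 0 then mu({x}) = 0.
Checking each atom:
  x1: nu = 7/4 > 0 -> no constraint.
  x2: nu = 7/2 > 0 -> no constraint.
  x3: nu = 5/4 > 0 -> no constraint.
  x4: nu = 0, mu = 3/2 > 0 -> violates mu << nu.
The atom(s) x4 violate the condition (nu = 0 but mu > 0). Therefore mu is NOT absolutely continuous w.r.t. nu.

no


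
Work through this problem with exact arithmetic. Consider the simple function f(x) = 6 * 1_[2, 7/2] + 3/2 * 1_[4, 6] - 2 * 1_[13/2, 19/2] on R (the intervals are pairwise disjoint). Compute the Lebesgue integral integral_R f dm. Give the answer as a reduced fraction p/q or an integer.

For a simple function f = sum_i c_i * 1_{A_i} with disjoint A_i,
  integral f dm = sum_i c_i * m(A_i).
Lengths of the A_i:
  m(A_1) = 7/2 - 2 = 3/2.
  m(A_2) = 6 - 4 = 2.
  m(A_3) = 19/2 - 13/2 = 3.
Contributions c_i * m(A_i):
  (6) * (3/2) = 9.
  (3/2) * (2) = 3.
  (-2) * (3) = -6.
Total: 9 + 3 - 6 = 6.

6


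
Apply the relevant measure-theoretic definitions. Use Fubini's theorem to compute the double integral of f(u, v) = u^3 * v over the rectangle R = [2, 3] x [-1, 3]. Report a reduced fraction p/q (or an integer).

f(u, v) is a tensor product of a function of u and a function of v, and both factors are bounded continuous (hence Lebesgue integrable) on the rectangle, so Fubini's theorem applies:
  integral_R f d(m x m) = (integral_a1^b1 u^3 du) * (integral_a2^b2 v dv).
Inner integral in u: integral_{2}^{3} u^3 du = (3^4 - 2^4)/4
  = 65/4.
Inner integral in v: integral_{-1}^{3} v dv = (3^2 - (-1)^2)/2
  = 4.
Product: (65/4) * (4) = 65.

65


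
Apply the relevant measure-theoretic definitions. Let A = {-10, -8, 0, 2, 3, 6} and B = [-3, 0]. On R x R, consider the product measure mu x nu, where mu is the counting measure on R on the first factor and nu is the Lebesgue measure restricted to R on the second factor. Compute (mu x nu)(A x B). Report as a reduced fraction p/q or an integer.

For a measurable rectangle A x B, the product measure satisfies
  (mu x nu)(A x B) = mu(A) * nu(B).
  mu(A) = 6.
  nu(B) = 3.
  (mu x nu)(A x B) = 6 * 3 = 18.

18


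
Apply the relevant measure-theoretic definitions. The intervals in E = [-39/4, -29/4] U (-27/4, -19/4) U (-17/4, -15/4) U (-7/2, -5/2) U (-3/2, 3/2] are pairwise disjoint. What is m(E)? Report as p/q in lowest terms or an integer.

For pairwise disjoint intervals, m(union_i I_i) = sum_i m(I_i),
and m is invariant under swapping open/closed endpoints (single points have measure 0).
So m(E) = sum_i (b_i - a_i).
  I_1 has length -29/4 - (-39/4) = 5/2.
  I_2 has length -19/4 - (-27/4) = 2.
  I_3 has length -15/4 - (-17/4) = 1/2.
  I_4 has length -5/2 - (-7/2) = 1.
  I_5 has length 3/2 - (-3/2) = 3.
Summing:
  m(E) = 5/2 + 2 + 1/2 + 1 + 3 = 9.

9


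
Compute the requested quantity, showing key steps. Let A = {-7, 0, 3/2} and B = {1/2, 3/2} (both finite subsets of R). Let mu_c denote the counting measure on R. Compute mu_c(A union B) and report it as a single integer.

Counting measure on a finite set equals cardinality. By inclusion-exclusion, |A union B| = |A| + |B| - |A cap B|.
|A| = 3, |B| = 2, |A cap B| = 1.
So mu_c(A union B) = 3 + 2 - 1 = 4.

4


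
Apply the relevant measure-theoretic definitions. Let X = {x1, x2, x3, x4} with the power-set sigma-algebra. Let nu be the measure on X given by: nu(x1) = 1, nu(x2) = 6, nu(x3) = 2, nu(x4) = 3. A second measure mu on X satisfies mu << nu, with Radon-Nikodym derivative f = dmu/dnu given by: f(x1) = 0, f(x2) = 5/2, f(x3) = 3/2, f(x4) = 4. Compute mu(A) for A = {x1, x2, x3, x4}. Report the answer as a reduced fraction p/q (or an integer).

By the defining property of the Radon-Nikodym derivative, for every measurable set A,
  mu(A) = integral_A f dnu.
Since nu is a discrete measure concentrated on the atoms of X, the integral over A reduces to the sum
  mu(A) = sum_{x in A} f(x) * nu({x}).
Computing each term:
  x1: f(x1) * nu(x1) = 0 * 1 = 0.
  x2: f(x2) * nu(x2) = 5/2 * 6 = 15.
  x3: f(x3) * nu(x3) = 3/2 * 2 = 3.
  x4: f(x4) * nu(x4) = 4 * 3 = 12.
Summing: mu(A) = 0 + 15 + 3 + 12 = 30.

30


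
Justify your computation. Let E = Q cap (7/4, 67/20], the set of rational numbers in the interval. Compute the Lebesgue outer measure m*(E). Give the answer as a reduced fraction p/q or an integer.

Q cap (7/4, 67/20] is countable; list its elements as q_1, q_2, ... . Fix eps > 0 and cover the k-th point by an interval of length eps * 2^(-k). The cover has total length eps * sum_{k>=1} 2^(-k) = eps, so by definition of outer measure m*(Q cap (7/4, 67/20]) <= eps. Since eps was arbitrary and m* >= 0, the outer measure is 0.

0


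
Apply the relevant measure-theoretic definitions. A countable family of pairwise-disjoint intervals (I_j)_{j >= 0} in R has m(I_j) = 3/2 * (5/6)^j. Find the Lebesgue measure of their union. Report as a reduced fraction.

By countable additivity of the Lebesgue measure on pairwise disjoint measurable sets,
  m(union_{j >= 0} I_j) = sum_{j >= 0} m(I_j) = sum_{j >= 0} a * r^j,
  with a = 3/2 and r = 5/6.
Since 0 < r = 5/6 < 1, the geometric series converges:
  sum_{j >= 0} a * r^j = a / (1 - r).
  = 3/2 / (1 - 5/6)
  = 3/2 / (1/6)
  = 9.

9


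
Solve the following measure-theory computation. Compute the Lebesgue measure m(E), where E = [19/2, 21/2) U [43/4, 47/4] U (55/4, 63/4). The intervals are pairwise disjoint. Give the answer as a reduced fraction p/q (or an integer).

For pairwise disjoint intervals, m(union_i I_i) = sum_i m(I_i),
and m is invariant under swapping open/closed endpoints (single points have measure 0).
So m(E) = sum_i (b_i - a_i).
  I_1 has length 21/2 - 19/2 = 1.
  I_2 has length 47/4 - 43/4 = 1.
  I_3 has length 63/4 - 55/4 = 2.
Summing:
  m(E) = 1 + 1 + 2 = 4.

4


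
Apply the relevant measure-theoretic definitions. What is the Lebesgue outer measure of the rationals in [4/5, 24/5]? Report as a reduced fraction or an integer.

E = Q cap [4/5, 24/5] is a subset of Q, which is countable. Enumerate Q = {q_1, q_2, ...}; for any eps > 0, cover q_k by the open interval (q_k - eps/2^(k+1), q_k + eps/2^(k+1)), of length eps/2^k. The total cover length is sum_{k>=1} eps/2^k = eps. Hence m*(E) <= m*(Q) <= eps for every eps > 0, and since outer measure is non-negative, m*(E) = 0.

0


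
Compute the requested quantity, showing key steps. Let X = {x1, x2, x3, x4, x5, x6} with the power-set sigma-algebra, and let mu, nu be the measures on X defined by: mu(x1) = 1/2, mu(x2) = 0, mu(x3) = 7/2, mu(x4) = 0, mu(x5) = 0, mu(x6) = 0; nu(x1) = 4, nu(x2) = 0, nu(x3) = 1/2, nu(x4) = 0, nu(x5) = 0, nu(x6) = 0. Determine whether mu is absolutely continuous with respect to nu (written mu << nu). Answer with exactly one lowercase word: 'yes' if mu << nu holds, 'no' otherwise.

mu << nu means: every nu-null measurable set is also mu-null; equivalently, for every atom x, if nu({x}) = 0 then mu({x}) = 0.
Checking each atom:
  x1: nu = 4 > 0 -> no constraint.
  x2: nu = 0, mu = 0 -> consistent with mu << nu.
  x3: nu = 1/2 > 0 -> no constraint.
  x4: nu = 0, mu = 0 -> consistent with mu << nu.
  x5: nu = 0, mu = 0 -> consistent with mu << nu.
  x6: nu = 0, mu = 0 -> consistent with mu << nu.
No atom violates the condition. Therefore mu << nu.

yes


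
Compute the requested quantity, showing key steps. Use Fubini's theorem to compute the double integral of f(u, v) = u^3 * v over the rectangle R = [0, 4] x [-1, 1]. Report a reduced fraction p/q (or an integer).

f(u, v) is a tensor product of a function of u and a function of v, and both factors are bounded continuous (hence Lebesgue integrable) on the rectangle, so Fubini's theorem applies:
  integral_R f d(m x m) = (integral_a1^b1 u^3 du) * (integral_a2^b2 v dv).
Inner integral in u: integral_{0}^{4} u^3 du = (4^4 - 0^4)/4
  = 64.
Inner integral in v: integral_{-1}^{1} v dv = (1^2 - (-1)^2)/2
  = 0.
Product: (64) * (0) = 0.

0


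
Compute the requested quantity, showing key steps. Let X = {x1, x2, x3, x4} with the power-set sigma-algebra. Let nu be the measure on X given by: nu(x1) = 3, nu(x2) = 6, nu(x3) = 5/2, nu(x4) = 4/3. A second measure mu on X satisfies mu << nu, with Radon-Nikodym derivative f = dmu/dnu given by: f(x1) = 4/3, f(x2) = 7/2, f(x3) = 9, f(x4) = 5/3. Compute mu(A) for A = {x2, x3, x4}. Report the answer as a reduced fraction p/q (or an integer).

By the defining property of the Radon-Nikodym derivative, for every measurable set A,
  mu(A) = integral_A f dnu.
Since nu is a discrete measure concentrated on the atoms of X, the integral over A reduces to the sum
  mu(A) = sum_{x in A} f(x) * nu({x}).
Computing each term:
  x2: f(x2) * nu(x2) = 7/2 * 6 = 21.
  x3: f(x3) * nu(x3) = 9 * 5/2 = 45/2.
  x4: f(x4) * nu(x4) = 5/3 * 4/3 = 20/9.
Summing: mu(A) = 21 + 45/2 + 20/9 = 823/18.

823/18


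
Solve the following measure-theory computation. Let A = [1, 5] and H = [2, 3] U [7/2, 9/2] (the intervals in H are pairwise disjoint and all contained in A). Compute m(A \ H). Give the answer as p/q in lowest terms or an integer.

The ambient interval has length m(A) = 5 - 1 = 4.
Since the holes are disjoint and sit inside A, by finite additivity
  m(H) = sum_i (b_i - a_i), and m(A \ H) = m(A) - m(H).
Computing the hole measures:
  m(H_1) = 3 - 2 = 1.
  m(H_2) = 9/2 - 7/2 = 1.
Summed: m(H) = 1 + 1 = 2.
So m(A \ H) = 4 - 2 = 2.

2


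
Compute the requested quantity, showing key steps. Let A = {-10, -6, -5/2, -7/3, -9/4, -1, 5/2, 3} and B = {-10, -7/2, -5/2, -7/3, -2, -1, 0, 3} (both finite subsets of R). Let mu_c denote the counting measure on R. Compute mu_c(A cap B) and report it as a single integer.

Counting measure on a finite set equals cardinality. mu_c(A cap B) = |A cap B| (elements appearing in both).
Enumerating the elements of A that also lie in B gives 5 element(s).
So mu_c(A cap B) = 5.

5


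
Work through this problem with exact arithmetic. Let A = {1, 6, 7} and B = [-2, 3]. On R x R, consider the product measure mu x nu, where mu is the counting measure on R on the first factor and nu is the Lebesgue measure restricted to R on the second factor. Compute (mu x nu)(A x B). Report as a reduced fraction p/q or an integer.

For a measurable rectangle A x B, the product measure satisfies
  (mu x nu)(A x B) = mu(A) * nu(B).
  mu(A) = 3.
  nu(B) = 5.
  (mu x nu)(A x B) = 3 * 5 = 15.

15


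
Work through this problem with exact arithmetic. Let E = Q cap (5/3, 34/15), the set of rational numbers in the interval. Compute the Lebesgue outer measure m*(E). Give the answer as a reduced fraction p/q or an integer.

The set Q cap (5/3, 34/15) is countable (a subset of the countable set Q). Lebesgue outer measure of any countable set is 0: each singleton {q} has m*({q}) = 0, and by countable subadditivity m*(union_k {q_k}) <= sum_k m*({q_k}) = sum_k 0 = 0. The reverse inequality m*(E) >= 0 is automatic. So m*(Q cap (5/3, 34/15)) = 0.

0


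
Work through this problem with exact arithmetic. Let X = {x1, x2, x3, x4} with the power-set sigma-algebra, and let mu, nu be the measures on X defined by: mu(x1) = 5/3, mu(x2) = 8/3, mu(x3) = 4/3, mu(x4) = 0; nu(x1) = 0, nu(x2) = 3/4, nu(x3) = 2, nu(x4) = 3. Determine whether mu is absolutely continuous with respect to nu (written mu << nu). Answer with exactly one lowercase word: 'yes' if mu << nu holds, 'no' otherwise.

mu << nu means: every nu-null measurable set is also mu-null; equivalently, for every atom x, if nu({x}) = 0 then mu({x}) = 0.
Checking each atom:
  x1: nu = 0, mu = 5/3 > 0 -> violates mu << nu.
  x2: nu = 3/4 > 0 -> no constraint.
  x3: nu = 2 > 0 -> no constraint.
  x4: nu = 3 > 0 -> no constraint.
The atom(s) x1 violate the condition (nu = 0 but mu > 0). Therefore mu is NOT absolutely continuous w.r.t. nu.

no


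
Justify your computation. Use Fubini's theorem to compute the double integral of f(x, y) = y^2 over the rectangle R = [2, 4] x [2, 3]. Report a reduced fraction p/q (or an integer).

f(x, y) is a tensor product of a function of x and a function of y, and both factors are bounded continuous (hence Lebesgue integrable) on the rectangle, so Fubini's theorem applies:
  integral_R f d(m x m) = (integral_a1^b1 1 dx) * (integral_a2^b2 y^2 dy).
Inner integral in x: integral_{2}^{4} 1 dx = (4^1 - 2^1)/1
  = 2.
Inner integral in y: integral_{2}^{3} y^2 dy = (3^3 - 2^3)/3
  = 19/3.
Product: (2) * (19/3) = 38/3.

38/3


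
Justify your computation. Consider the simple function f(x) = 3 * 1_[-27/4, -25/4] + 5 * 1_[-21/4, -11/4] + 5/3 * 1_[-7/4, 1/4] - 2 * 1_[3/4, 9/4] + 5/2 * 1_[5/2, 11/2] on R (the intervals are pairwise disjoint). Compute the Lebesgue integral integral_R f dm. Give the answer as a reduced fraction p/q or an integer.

For a simple function f = sum_i c_i * 1_{A_i} with disjoint A_i,
  integral f dm = sum_i c_i * m(A_i).
Lengths of the A_i:
  m(A_1) = -25/4 - (-27/4) = 1/2.
  m(A_2) = -11/4 - (-21/4) = 5/2.
  m(A_3) = 1/4 - (-7/4) = 2.
  m(A_4) = 9/4 - 3/4 = 3/2.
  m(A_5) = 11/2 - 5/2 = 3.
Contributions c_i * m(A_i):
  (3) * (1/2) = 3/2.
  (5) * (5/2) = 25/2.
  (5/3) * (2) = 10/3.
  (-2) * (3/2) = -3.
  (5/2) * (3) = 15/2.
Total: 3/2 + 25/2 + 10/3 - 3 + 15/2 = 131/6.

131/6


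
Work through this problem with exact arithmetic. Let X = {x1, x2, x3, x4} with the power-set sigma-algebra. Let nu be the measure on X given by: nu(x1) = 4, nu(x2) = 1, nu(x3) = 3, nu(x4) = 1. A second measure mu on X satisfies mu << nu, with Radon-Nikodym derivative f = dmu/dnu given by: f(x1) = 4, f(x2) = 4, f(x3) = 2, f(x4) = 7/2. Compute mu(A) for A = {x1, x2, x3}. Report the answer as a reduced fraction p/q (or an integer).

By the defining property of the Radon-Nikodym derivative, for every measurable set A,
  mu(A) = integral_A f dnu.
Since nu is a discrete measure concentrated on the atoms of X, the integral over A reduces to the sum
  mu(A) = sum_{x in A} f(x) * nu({x}).
Computing each term:
  x1: f(x1) * nu(x1) = 4 * 4 = 16.
  x2: f(x2) * nu(x2) = 4 * 1 = 4.
  x3: f(x3) * nu(x3) = 2 * 3 = 6.
Summing: mu(A) = 16 + 4 + 6 = 26.

26


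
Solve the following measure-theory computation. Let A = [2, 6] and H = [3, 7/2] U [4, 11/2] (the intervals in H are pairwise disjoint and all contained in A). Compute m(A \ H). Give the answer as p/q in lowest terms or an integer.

The ambient interval has length m(A) = 6 - 2 = 4.
Since the holes are disjoint and sit inside A, by finite additivity
  m(H) = sum_i (b_i - a_i), and m(A \ H) = m(A) - m(H).
Computing the hole measures:
  m(H_1) = 7/2 - 3 = 1/2.
  m(H_2) = 11/2 - 4 = 3/2.
Summed: m(H) = 1/2 + 3/2 = 2.
So m(A \ H) = 4 - 2 = 2.

2


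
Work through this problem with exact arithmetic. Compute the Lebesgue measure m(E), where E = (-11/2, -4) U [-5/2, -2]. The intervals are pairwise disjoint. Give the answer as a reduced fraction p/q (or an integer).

For pairwise disjoint intervals, m(union_i I_i) = sum_i m(I_i),
and m is invariant under swapping open/closed endpoints (single points have measure 0).
So m(E) = sum_i (b_i - a_i).
  I_1 has length -4 - (-11/2) = 3/2.
  I_2 has length -2 - (-5/2) = 1/2.
Summing:
  m(E) = 3/2 + 1/2 = 2.

2


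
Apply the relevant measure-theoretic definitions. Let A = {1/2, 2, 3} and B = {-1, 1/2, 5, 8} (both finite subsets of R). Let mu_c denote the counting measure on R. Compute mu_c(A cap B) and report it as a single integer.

Counting measure on a finite set equals cardinality. mu_c(A cap B) = |A cap B| (elements appearing in both).
Enumerating the elements of A that also lie in B gives 1 element(s).
So mu_c(A cap B) = 1.

1


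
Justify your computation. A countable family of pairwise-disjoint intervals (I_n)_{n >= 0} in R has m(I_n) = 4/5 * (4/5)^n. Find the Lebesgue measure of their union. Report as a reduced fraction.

By countable additivity of the Lebesgue measure on pairwise disjoint measurable sets,
  m(union_{n >= 0} I_n) = sum_{n >= 0} m(I_n) = sum_{n >= 0} a * r^n,
  with a = 4/5 and r = 4/5.
Since 0 < r = 4/5 < 1, the geometric series converges:
  sum_{n >= 0} a * r^n = a / (1 - r).
  = 4/5 / (1 - 4/5)
  = 4/5 / (1/5)
  = 4.

4


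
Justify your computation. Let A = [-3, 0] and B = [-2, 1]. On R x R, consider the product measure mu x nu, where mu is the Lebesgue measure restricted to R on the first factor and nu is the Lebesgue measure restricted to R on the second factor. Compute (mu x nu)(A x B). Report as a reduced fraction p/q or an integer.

For a measurable rectangle A x B, the product measure satisfies
  (mu x nu)(A x B) = mu(A) * nu(B).
  mu(A) = 3.
  nu(B) = 3.
  (mu x nu)(A x B) = 3 * 3 = 9.

9


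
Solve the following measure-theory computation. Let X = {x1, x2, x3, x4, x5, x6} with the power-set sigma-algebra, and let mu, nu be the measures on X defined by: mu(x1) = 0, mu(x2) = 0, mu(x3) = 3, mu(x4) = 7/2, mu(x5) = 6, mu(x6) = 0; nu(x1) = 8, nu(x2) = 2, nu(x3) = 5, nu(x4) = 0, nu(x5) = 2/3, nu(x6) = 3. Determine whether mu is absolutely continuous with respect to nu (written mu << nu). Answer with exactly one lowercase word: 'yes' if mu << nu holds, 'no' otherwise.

mu << nu means: every nu-null measurable set is also mu-null; equivalently, for every atom x, if nu({x}) = 0 then mu({x}) = 0.
Checking each atom:
  x1: nu = 8 > 0 -> no constraint.
  x2: nu = 2 > 0 -> no constraint.
  x3: nu = 5 > 0 -> no constraint.
  x4: nu = 0, mu = 7/2 > 0 -> violates mu << nu.
  x5: nu = 2/3 > 0 -> no constraint.
  x6: nu = 3 > 0 -> no constraint.
The atom(s) x4 violate the condition (nu = 0 but mu > 0). Therefore mu is NOT absolutely continuous w.r.t. nu.

no


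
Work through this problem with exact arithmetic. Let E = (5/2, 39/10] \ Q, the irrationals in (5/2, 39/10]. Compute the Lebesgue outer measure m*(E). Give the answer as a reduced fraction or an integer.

The interval I = (5/2, 39/10] has m(I) = 39/10 - 5/2 = 7/5 (endpoints are measure-zero, so open/closed/half-open agree). Write I = (I cap Q) u (I \ Q). The rationals in I are countable, so m*(I cap Q) = 0 (cover each rational by intervals whose total length is arbitrarily small). By countable subadditivity m*(I) <= m*(I cap Q) + m*(I \ Q), hence m*(I \ Q) >= m(I) = 7/5. The reverse inequality m*(I \ Q) <= m*(I) = 7/5 is trivial since (I \ Q) is a subset of I. Therefore m*(I \ Q) = 7/5.

7/5


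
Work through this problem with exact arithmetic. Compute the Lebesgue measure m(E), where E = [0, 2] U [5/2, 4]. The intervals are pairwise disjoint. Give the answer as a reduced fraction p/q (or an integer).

For pairwise disjoint intervals, m(union_i I_i) = sum_i m(I_i),
and m is invariant under swapping open/closed endpoints (single points have measure 0).
So m(E) = sum_i (b_i - a_i).
  I_1 has length 2 - 0 = 2.
  I_2 has length 4 - 5/2 = 3/2.
Summing:
  m(E) = 2 + 3/2 = 7/2.

7/2


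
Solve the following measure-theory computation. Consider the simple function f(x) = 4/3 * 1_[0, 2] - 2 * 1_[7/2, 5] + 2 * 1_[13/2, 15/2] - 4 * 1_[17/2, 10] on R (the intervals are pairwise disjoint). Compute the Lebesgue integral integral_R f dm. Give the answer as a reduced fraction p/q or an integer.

For a simple function f = sum_i c_i * 1_{A_i} with disjoint A_i,
  integral f dm = sum_i c_i * m(A_i).
Lengths of the A_i:
  m(A_1) = 2 - 0 = 2.
  m(A_2) = 5 - 7/2 = 3/2.
  m(A_3) = 15/2 - 13/2 = 1.
  m(A_4) = 10 - 17/2 = 3/2.
Contributions c_i * m(A_i):
  (4/3) * (2) = 8/3.
  (-2) * (3/2) = -3.
  (2) * (1) = 2.
  (-4) * (3/2) = -6.
Total: 8/3 - 3 + 2 - 6 = -13/3.

-13/3


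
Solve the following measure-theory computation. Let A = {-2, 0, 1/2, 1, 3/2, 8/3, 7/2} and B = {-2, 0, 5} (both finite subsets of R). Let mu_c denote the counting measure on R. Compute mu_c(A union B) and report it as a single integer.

Counting measure on a finite set equals cardinality. By inclusion-exclusion, |A union B| = |A| + |B| - |A cap B|.
|A| = 7, |B| = 3, |A cap B| = 2.
So mu_c(A union B) = 7 + 3 - 2 = 8.

8


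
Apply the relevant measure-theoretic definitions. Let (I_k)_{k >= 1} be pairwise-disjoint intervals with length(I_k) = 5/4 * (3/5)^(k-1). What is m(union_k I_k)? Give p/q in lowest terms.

By countable additivity of the Lebesgue measure on pairwise disjoint measurable sets,
  m(union_{k >= 1} I_k) = sum_{k >= 1} m(I_k) = sum_{k >= 1} a * r^(k-1),
  with a = 5/4 and r = 3/5.
Since 0 < r = 3/5 < 1, the geometric series converges:
  sum_{k >= 1} a * r^(k-1) = a / (1 - r).
  = 5/4 / (1 - 3/5)
  = 5/4 / (2/5)
  = 25/8.

25/8


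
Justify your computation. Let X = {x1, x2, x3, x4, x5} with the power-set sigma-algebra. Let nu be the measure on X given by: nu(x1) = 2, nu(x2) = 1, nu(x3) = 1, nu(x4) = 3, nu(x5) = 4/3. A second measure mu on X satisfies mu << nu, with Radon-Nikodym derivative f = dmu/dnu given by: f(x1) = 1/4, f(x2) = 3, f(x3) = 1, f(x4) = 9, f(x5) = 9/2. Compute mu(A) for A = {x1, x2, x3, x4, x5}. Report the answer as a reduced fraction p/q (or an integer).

By the defining property of the Radon-Nikodym derivative, for every measurable set A,
  mu(A) = integral_A f dnu.
Since nu is a discrete measure concentrated on the atoms of X, the integral over A reduces to the sum
  mu(A) = sum_{x in A} f(x) * nu({x}).
Computing each term:
  x1: f(x1) * nu(x1) = 1/4 * 2 = 1/2.
  x2: f(x2) * nu(x2) = 3 * 1 = 3.
  x3: f(x3) * nu(x3) = 1 * 1 = 1.
  x4: f(x4) * nu(x4) = 9 * 3 = 27.
  x5: f(x5) * nu(x5) = 9/2 * 4/3 = 6.
Summing: mu(A) = 1/2 + 3 + 1 + 27 + 6 = 75/2.

75/2


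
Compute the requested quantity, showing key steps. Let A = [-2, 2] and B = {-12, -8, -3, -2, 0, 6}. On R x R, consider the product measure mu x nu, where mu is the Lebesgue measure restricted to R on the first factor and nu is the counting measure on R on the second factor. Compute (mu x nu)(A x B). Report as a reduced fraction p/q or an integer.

For a measurable rectangle A x B, the product measure satisfies
  (mu x nu)(A x B) = mu(A) * nu(B).
  mu(A) = 4.
  nu(B) = 6.
  (mu x nu)(A x B) = 4 * 6 = 24.

24


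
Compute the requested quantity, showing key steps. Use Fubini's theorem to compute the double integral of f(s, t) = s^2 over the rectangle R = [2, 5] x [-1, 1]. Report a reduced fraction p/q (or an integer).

f(s, t) is a tensor product of a function of s and a function of t, and both factors are bounded continuous (hence Lebesgue integrable) on the rectangle, so Fubini's theorem applies:
  integral_R f d(m x m) = (integral_a1^b1 s^2 ds) * (integral_a2^b2 1 dt).
Inner integral in s: integral_{2}^{5} s^2 ds = (5^3 - 2^3)/3
  = 39.
Inner integral in t: integral_{-1}^{1} 1 dt = (1^1 - (-1)^1)/1
  = 2.
Product: (39) * (2) = 78.

78


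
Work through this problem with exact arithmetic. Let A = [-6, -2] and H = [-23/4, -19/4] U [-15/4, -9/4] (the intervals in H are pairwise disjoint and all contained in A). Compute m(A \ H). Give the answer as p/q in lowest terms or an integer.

The ambient interval has length m(A) = -2 - (-6) = 4.
Since the holes are disjoint and sit inside A, by finite additivity
  m(H) = sum_i (b_i - a_i), and m(A \ H) = m(A) - m(H).
Computing the hole measures:
  m(H_1) = -19/4 - (-23/4) = 1.
  m(H_2) = -9/4 - (-15/4) = 3/2.
Summed: m(H) = 1 + 3/2 = 5/2.
So m(A \ H) = 4 - 5/2 = 3/2.

3/2


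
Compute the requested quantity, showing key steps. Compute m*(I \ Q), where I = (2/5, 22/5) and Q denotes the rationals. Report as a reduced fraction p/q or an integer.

The interval I = (2/5, 22/5) has m(I) = 22/5 - 2/5 = 4 (endpoints are measure-zero, so open/closed/half-open agree). Write I = (I cap Q) u (I \ Q). The rationals in I are countable, so m*(I cap Q) = 0 (cover each rational by intervals whose total length is arbitrarily small). By countable subadditivity m*(I) <= m*(I cap Q) + m*(I \ Q), hence m*(I \ Q) >= m(I) = 4. The reverse inequality m*(I \ Q) <= m*(I) = 4 is trivial since (I \ Q) is a subset of I. Therefore m*(I \ Q) = 4.

4


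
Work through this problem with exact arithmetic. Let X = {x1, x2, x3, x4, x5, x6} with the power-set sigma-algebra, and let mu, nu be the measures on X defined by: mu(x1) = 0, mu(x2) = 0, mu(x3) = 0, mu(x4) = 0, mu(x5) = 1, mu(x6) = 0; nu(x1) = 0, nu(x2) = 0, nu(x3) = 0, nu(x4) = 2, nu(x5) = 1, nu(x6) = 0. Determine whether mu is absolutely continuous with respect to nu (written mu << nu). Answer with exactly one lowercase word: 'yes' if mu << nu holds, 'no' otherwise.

mu << nu means: every nu-null measurable set is also mu-null; equivalently, for every atom x, if nu({x}) = 0 then mu({x}) = 0.
Checking each atom:
  x1: nu = 0, mu = 0 -> consistent with mu << nu.
  x2: nu = 0, mu = 0 -> consistent with mu << nu.
  x3: nu = 0, mu = 0 -> consistent with mu << nu.
  x4: nu = 2 > 0 -> no constraint.
  x5: nu = 1 > 0 -> no constraint.
  x6: nu = 0, mu = 0 -> consistent with mu << nu.
No atom violates the condition. Therefore mu << nu.

yes


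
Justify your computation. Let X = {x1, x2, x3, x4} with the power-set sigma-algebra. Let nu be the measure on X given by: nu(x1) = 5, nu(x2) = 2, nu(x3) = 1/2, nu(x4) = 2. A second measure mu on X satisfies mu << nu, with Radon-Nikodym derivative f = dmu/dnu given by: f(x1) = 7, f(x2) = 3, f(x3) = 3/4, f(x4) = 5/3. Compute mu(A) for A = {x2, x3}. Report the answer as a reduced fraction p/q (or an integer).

By the defining property of the Radon-Nikodym derivative, for every measurable set A,
  mu(A) = integral_A f dnu.
Since nu is a discrete measure concentrated on the atoms of X, the integral over A reduces to the sum
  mu(A) = sum_{x in A} f(x) * nu({x}).
Computing each term:
  x2: f(x2) * nu(x2) = 3 * 2 = 6.
  x3: f(x3) * nu(x3) = 3/4 * 1/2 = 3/8.
Summing: mu(A) = 6 + 3/8 = 51/8.

51/8


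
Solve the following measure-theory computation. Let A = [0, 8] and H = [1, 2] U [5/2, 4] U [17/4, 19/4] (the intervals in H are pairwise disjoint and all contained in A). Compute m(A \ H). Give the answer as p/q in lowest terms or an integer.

The ambient interval has length m(A) = 8 - 0 = 8.
Since the holes are disjoint and sit inside A, by finite additivity
  m(H) = sum_i (b_i - a_i), and m(A \ H) = m(A) - m(H).
Computing the hole measures:
  m(H_1) = 2 - 1 = 1.
  m(H_2) = 4 - 5/2 = 3/2.
  m(H_3) = 19/4 - 17/4 = 1/2.
Summed: m(H) = 1 + 3/2 + 1/2 = 3.
So m(A \ H) = 8 - 3 = 5.

5


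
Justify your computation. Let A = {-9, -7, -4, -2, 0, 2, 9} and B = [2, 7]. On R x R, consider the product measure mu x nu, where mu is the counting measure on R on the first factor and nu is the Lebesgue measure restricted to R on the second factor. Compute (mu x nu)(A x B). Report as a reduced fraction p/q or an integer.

For a measurable rectangle A x B, the product measure satisfies
  (mu x nu)(A x B) = mu(A) * nu(B).
  mu(A) = 7.
  nu(B) = 5.
  (mu x nu)(A x B) = 7 * 5 = 35.

35


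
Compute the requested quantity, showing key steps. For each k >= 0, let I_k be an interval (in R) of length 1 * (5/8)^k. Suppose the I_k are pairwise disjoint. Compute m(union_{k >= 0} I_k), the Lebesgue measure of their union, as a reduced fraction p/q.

By countable additivity of the Lebesgue measure on pairwise disjoint measurable sets,
  m(union_{k >= 0} I_k) = sum_{k >= 0} m(I_k) = sum_{k >= 0} a * r^k,
  with a = 1 and r = 5/8.
Since 0 < r = 5/8 < 1, the geometric series converges:
  sum_{k >= 0} a * r^k = a / (1 - r).
  = 1 / (1 - 5/8)
  = 1 / (3/8)
  = 8/3.

8/3


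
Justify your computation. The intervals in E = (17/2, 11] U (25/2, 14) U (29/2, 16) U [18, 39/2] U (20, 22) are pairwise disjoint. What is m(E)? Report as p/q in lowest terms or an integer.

For pairwise disjoint intervals, m(union_i I_i) = sum_i m(I_i),
and m is invariant under swapping open/closed endpoints (single points have measure 0).
So m(E) = sum_i (b_i - a_i).
  I_1 has length 11 - 17/2 = 5/2.
  I_2 has length 14 - 25/2 = 3/2.
  I_3 has length 16 - 29/2 = 3/2.
  I_4 has length 39/2 - 18 = 3/2.
  I_5 has length 22 - 20 = 2.
Summing:
  m(E) = 5/2 + 3/2 + 3/2 + 3/2 + 2 = 9.

9


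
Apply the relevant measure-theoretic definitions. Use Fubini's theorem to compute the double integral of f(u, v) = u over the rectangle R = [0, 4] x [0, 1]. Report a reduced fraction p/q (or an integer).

f(u, v) is a tensor product of a function of u and a function of v, and both factors are bounded continuous (hence Lebesgue integrable) on the rectangle, so Fubini's theorem applies:
  integral_R f d(m x m) = (integral_a1^b1 u du) * (integral_a2^b2 1 dv).
Inner integral in u: integral_{0}^{4} u du = (4^2 - 0^2)/2
  = 8.
Inner integral in v: integral_{0}^{1} 1 dv = (1^1 - 0^1)/1
  = 1.
Product: (8) * (1) = 8.

8


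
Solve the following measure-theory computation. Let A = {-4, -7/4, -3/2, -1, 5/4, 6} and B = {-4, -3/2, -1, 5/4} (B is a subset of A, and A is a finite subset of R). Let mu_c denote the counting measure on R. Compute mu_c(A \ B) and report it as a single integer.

Counting measure assigns mu_c(E) = |E| (number of elements) when E is finite. For B subset A, A \ B is the set of elements of A not in B, so |A \ B| = |A| - |B|.
|A| = 6, |B| = 4, so mu_c(A \ B) = 6 - 4 = 2.

2


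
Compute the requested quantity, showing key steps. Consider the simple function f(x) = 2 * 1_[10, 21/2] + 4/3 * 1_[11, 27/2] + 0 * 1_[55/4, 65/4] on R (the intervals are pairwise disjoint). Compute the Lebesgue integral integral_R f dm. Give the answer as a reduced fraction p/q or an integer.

For a simple function f = sum_i c_i * 1_{A_i} with disjoint A_i,
  integral f dm = sum_i c_i * m(A_i).
Lengths of the A_i:
  m(A_1) = 21/2 - 10 = 1/2.
  m(A_2) = 27/2 - 11 = 5/2.
  m(A_3) = 65/4 - 55/4 = 5/2.
Contributions c_i * m(A_i):
  (2) * (1/2) = 1.
  (4/3) * (5/2) = 10/3.
  (0) * (5/2) = 0.
Total: 1 + 10/3 + 0 = 13/3.

13/3


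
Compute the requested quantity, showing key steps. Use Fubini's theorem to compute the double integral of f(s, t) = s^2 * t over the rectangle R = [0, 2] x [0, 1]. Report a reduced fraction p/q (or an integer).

f(s, t) is a tensor product of a function of s and a function of t, and both factors are bounded continuous (hence Lebesgue integrable) on the rectangle, so Fubini's theorem applies:
  integral_R f d(m x m) = (integral_a1^b1 s^2 ds) * (integral_a2^b2 t dt).
Inner integral in s: integral_{0}^{2} s^2 ds = (2^3 - 0^3)/3
  = 8/3.
Inner integral in t: integral_{0}^{1} t dt = (1^2 - 0^2)/2
  = 1/2.
Product: (8/3) * (1/2) = 4/3.

4/3


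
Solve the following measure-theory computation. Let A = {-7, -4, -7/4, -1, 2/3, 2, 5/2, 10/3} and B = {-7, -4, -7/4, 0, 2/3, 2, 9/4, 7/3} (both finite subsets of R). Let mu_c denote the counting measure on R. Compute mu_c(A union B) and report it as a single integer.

Counting measure on a finite set equals cardinality. By inclusion-exclusion, |A union B| = |A| + |B| - |A cap B|.
|A| = 8, |B| = 8, |A cap B| = 5.
So mu_c(A union B) = 8 + 8 - 5 = 11.

11


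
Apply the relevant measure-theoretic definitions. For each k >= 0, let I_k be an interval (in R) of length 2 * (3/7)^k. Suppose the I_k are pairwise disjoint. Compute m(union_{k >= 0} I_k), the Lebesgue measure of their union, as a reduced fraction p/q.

By countable additivity of the Lebesgue measure on pairwise disjoint measurable sets,
  m(union_{k >= 0} I_k) = sum_{k >= 0} m(I_k) = sum_{k >= 0} a * r^k,
  with a = 2 and r = 3/7.
Since 0 < r = 3/7 < 1, the geometric series converges:
  sum_{k >= 0} a * r^k = a / (1 - r).
  = 2 / (1 - 3/7)
  = 2 / (4/7)
  = 7/2.

7/2


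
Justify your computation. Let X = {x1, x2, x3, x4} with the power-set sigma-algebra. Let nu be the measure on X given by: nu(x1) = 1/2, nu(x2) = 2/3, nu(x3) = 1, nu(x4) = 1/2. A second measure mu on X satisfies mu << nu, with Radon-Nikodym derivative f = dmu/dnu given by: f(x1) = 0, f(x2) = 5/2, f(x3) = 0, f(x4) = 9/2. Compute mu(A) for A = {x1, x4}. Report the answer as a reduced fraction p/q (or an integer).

By the defining property of the Radon-Nikodym derivative, for every measurable set A,
  mu(A) = integral_A f dnu.
Since nu is a discrete measure concentrated on the atoms of X, the integral over A reduces to the sum
  mu(A) = sum_{x in A} f(x) * nu({x}).
Computing each term:
  x1: f(x1) * nu(x1) = 0 * 1/2 = 0.
  x4: f(x4) * nu(x4) = 9/2 * 1/2 = 9/4.
Summing: mu(A) = 0 + 9/4 = 9/4.

9/4


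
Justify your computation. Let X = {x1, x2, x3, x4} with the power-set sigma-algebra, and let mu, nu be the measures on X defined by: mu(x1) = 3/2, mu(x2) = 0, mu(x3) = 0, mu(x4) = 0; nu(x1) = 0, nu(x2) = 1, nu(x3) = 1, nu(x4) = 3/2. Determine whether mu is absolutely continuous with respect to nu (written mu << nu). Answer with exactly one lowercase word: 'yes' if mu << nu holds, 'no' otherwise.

mu << nu means: every nu-null measurable set is also mu-null; equivalently, for every atom x, if nu({x}) = 0 then mu({x}) = 0.
Checking each atom:
  x1: nu = 0, mu = 3/2 > 0 -> violates mu << nu.
  x2: nu = 1 > 0 -> no constraint.
  x3: nu = 1 > 0 -> no constraint.
  x4: nu = 3/2 > 0 -> no constraint.
The atom(s) x1 violate the condition (nu = 0 but mu > 0). Therefore mu is NOT absolutely continuous w.r.t. nu.

no


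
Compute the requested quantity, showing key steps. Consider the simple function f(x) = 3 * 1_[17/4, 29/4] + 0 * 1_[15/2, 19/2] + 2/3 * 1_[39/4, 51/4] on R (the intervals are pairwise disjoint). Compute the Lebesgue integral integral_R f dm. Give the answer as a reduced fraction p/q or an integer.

For a simple function f = sum_i c_i * 1_{A_i} with disjoint A_i,
  integral f dm = sum_i c_i * m(A_i).
Lengths of the A_i:
  m(A_1) = 29/4 - 17/4 = 3.
  m(A_2) = 19/2 - 15/2 = 2.
  m(A_3) = 51/4 - 39/4 = 3.
Contributions c_i * m(A_i):
  (3) * (3) = 9.
  (0) * (2) = 0.
  (2/3) * (3) = 2.
Total: 9 + 0 + 2 = 11.

11
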